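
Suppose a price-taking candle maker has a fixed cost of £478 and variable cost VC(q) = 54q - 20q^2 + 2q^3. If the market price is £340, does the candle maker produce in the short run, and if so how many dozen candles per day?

Strip out fixed cost: VC = 54q - 20q^2 + 2q^3. Then AVC = 54 - 20q + 2q^2 and MC = 54 - 40q + 6q^2.
AVC hits its minimum where MC = AVC, at q = 5, giving min AVC = 54 - 20·5 + 2·5^2 = £4.
Because £340 ≥ £4, revenue can cover variable cost; the firm operates.
Set P = MC: 340 = 54 - 40q + 6q^2 → -286 - 40q + 6q^2 = 0. The roots are q = -13/3 and q = 11; the profit-maximizing output is on the rising part of MC, so q* = 11.
Check: AVC at q = 11 is £76 ≤ P, so revenue covers variable cost.
Profit = P·q − TC = 340·11 − 1314 = £2426.

Produce at q = 11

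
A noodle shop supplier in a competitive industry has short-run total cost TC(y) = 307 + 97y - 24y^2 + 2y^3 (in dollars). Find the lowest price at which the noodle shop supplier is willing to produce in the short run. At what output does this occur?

$25 per unit, at y = 6

The firm shuts down when price falls below the minimum of average variable cost. AVC = VC/y = 97 - 24y + 2y^2.
At the minimum of AVC, MC = AVC. MC = 97 - 48y + 6y^2; setting MC = AVC gives 4y^2 - 24y = 0, so y = 6. min AVC = 25.
So the shutdown price is $25.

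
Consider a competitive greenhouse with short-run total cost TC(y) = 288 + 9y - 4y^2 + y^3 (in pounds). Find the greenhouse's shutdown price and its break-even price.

Shutdown price = £5; break-even price = £69

AVC = 9 - 4y + y^2; minimized at y = 2, giving min AVC = £5. That is the shutdown price.
ATC = 288/y + 9 - 4y + y^2. Setting dATC/dy = −288/y^2 − 4 + 2y = 0 gives y = 6 (since 2·6^3 − 4·6^2 = 288).
min ATC = 288/6 + 9 − 4·6 + 6^2 = £69. That is the break-even price.
For £5 ≤ P < £69 the firm produces at a loss; below £5 it shuts down.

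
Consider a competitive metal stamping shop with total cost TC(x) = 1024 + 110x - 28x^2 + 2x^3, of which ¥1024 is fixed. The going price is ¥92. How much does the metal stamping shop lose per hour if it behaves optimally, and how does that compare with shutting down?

Profit = -¥376 at x = 9

AVC = 110 - 28x + 2x^2 has its minimum ¥12 at x = 7; price ¥92 clears that bar, so the firm operates.
With MC = 110 - 56x + 6x^2, P = MC on the upward-sloping part at x* = 9.
TR = 92·9 = 828. TC = 1024 + 180 = 1204. Profit = 828 − 1204 = -¥376.
By producing, the firm covers all variable cost plus ¥648 of fixed cost; shutting down would lose the full ¥1024.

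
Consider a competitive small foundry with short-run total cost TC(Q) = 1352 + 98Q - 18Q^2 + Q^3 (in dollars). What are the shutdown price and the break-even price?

Shutdown price = $17; break-even price = $137

Shutdown price = min AVC. AVC = 98 - 18Q + Q^2, with vertex at Q = 9 and minimum $17.
ATC = 1352/Q + 98 - 18Q + Q^2. Setting dATC/dQ = −1352/Q^2 − 18 + 2Q = 0 gives Q = 13 (since 2·13^3 − 18·13^2 = 1352).
min ATC = 1352/13 + 98 − 18·13 + 13^2 = $137. That is the break-even price.
For $17 ≤ P < $137 the firm produces at a loss; below $17 it shuts down.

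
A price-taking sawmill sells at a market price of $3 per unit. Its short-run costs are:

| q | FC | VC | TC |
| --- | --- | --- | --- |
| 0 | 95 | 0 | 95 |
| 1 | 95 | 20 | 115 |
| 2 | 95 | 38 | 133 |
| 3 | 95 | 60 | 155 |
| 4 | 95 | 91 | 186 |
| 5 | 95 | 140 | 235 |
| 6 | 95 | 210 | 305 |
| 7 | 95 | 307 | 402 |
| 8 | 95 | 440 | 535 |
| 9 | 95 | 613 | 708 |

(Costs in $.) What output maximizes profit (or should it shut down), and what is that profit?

q = 0 (shut down); profit = -$95

Tabulate TR − TC: q=0: -95; q=1: -112; q=2: -127; q=3: -146; q=4: -174; q=5: -220; q=6: -287; q=7: -381; q=8: -511; q=9: -681.
Profit is highest at q = 0. Equivalently, the lowest AVC in the table is 38/2 ≈ $19 at q = 2, and P = $3 falls below it — price never covers variable cost, so the firm shuts down and loses only its fixed cost.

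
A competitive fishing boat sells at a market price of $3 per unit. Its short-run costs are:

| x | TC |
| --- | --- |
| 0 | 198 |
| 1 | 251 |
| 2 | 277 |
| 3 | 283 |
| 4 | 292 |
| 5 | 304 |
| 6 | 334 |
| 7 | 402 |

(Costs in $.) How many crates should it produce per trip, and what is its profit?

x = 0 (shut down); profit = -$198

Compute π = P·x − TC at each output: x=0: -198; x=1: -248; x=2: -271; x=3: -274; x=4: -280; x=5: -289; x=6: -316; x=7: -381.
Profit is highest at x = 0. Equivalently, the lowest AVC in the table is 106/5 ≈ $21.20 at x = 5, and P = $3 falls below it — price never covers variable cost, so the firm shuts down and loses only its fixed cost.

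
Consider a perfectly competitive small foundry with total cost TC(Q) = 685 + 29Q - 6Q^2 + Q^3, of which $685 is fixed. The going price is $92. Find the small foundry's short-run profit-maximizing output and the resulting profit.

Profit = -$293 at Q = 7

AVC = 29 - 6Q + Q^2 has its minimum $20 at Q = 3; price $92 clears that bar, so the firm operates.
MC = 29 - 12Q + 3Q^2. Setting P = MC and taking the root on the rising branch gives Q* = 7.
TR = 92·7 = 644. TC = 685 + 252 = 937. Profit = 644 − 937 = -$293.
Shutting down would mean losing the fixed cost of $685, so operating at a loss of $293 is better by $392.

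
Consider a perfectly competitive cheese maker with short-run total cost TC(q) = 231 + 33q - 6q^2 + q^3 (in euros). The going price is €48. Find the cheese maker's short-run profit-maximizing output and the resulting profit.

AVC = 33 - 6q + q^2 has its minimum €24 at q = 3; price €48 clears that bar, so the firm operates.
MC = 33 - 12q + 3q^2. Setting P = MC and taking the root on the rising branch gives q* = 5.
TR = 48·5 = 240. TC = 231 + 140 = 371. Profit = 240 − 371 = -€131.
That loss of €131 beats the €231 the firm would lose by shutting down; producing recovers €100 of fixed cost.

Profit = -€131 at q = 5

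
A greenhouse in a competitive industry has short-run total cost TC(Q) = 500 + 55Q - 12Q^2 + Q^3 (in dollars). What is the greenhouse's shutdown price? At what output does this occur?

The shutdown price is the minimum of AVC. VC = 55Q - 12Q^2 + Q^3, so AVC = 55 - 12Q + Q^2.
dAVC/dQ = -12 + 2Q = 0 gives Q = 6. min AVC = 55 - 12·6 + 6^2 = 19.
So the shutdown price is $19.

$19 per unit, at Q = 6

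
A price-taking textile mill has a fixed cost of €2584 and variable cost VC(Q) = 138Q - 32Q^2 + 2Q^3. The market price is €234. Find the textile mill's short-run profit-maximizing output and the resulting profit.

Profit = -€280 at Q = 12

AVC = 138 - 32Q + 2Q^2; min AVC = €10 at Q = 8. Since P = €234 ≥ min AVC, the firm produces.
MC = 138 - 64Q + 6Q^2. Setting P = MC and taking the root on the rising branch gives Q* = 12.
TR = 234·12 = 2808. TC = 2584 + 504 = 3088. Profit = 2808 − 3088 = -€280.
That loss of €280 beats the €2584 the firm would lose by shutting down; producing recovers €2304 of fixed cost.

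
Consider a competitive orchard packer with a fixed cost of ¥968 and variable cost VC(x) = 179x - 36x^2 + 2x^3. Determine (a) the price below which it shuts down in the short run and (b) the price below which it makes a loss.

Shutdown price = ¥17; break-even price = ¥113

Shutdown price = min AVC. AVC = 179 - 36x + 2x^2, with vertex at x = 9 and minimum ¥17.
ATC = 968/x + 179 - 36x + 2x^2. Setting dATC/dx = −968/x^2 − 36 + 4x = 0 gives x = 11 (since 4·11^3 − 36·11^2 = 968).
min ATC = 968/11 + 179 − 36·11 + 2·11^2 = ¥113. That is the break-even price.
For ¥17 ≤ P < ¥113 the firm produces at a loss; below ¥17 it shuts down.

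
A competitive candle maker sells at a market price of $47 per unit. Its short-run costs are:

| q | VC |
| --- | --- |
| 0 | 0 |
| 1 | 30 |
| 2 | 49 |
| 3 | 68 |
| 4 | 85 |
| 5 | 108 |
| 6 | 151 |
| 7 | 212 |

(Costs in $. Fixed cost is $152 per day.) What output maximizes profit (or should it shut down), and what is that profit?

Profit at each row (π = 47q − TC): q=0: -152; q=1: -135; q=2: -107; q=3: -79; q=4: -49; q=5: -25; q=6: -21; q=7: -35.
Profit is maximized at q = 6. AVC there is 151/6 = $25.17 ≤ P, so producing beats shutting down (which would give -$152).

q = 6; profit = -$21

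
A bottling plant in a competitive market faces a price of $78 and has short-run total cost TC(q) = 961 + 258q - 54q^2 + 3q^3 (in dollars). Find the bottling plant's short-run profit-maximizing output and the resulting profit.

Profit = -$361 at q = 10

AVC = 258 - 54q + 3q^2 has its minimum $15 at q = 9; price $78 clears that bar, so the firm operates.
MC = 258 - 108q + 9q^2. Setting P = MC and taking the root on the rising branch gives q* = 10.
TR = 78·10 = 780. TC = 961 + 180 = 1141. Profit = 780 − 1141 = -$361.
Shutting down would mean losing the fixed cost of $961, so operating at a loss of $361 is better by $600.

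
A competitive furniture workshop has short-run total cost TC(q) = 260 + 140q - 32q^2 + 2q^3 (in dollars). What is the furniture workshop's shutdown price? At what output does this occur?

The shutdown price is the minimum of AVC. VC = 140q - 32q^2 + 2q^3, so AVC = 140 - 32q + 2q^2.
dAVC/dq = -32 + 4q = 0 gives q = 8. min AVC = 140 - 32·8 + 2·8^2 = 12.
For P < $12 the firm produces nothing.

$12 per unit, at q = 8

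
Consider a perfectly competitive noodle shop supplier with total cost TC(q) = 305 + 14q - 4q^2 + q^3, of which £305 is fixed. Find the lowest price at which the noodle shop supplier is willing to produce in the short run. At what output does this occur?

The shutdown price is the minimum of AVC. VC = 14q - 4q^2 + q^3, so AVC = 14 - 4q + q^2.
dAVC/dq = -4 + 2q = 0 gives q = 2. min AVC = 14 - 4·2 + 2^2 = 10.
For P < £10 the firm produces nothing.

£10 per unit, at q = 2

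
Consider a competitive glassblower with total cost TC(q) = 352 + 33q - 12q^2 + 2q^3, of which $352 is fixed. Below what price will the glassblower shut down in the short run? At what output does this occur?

Short-run supply begins at min AVC. From VC = 33q - 12q^2 + 2q^3, AVC = 33 - 12q + 2q^2.
dAVC/dq = -12 + 4q = 0 gives q = 3. min AVC = 33 - 12·3 + 2·3^2 = 15.
For P < $15 the firm produces nothing.

$15 per unit, at q = 3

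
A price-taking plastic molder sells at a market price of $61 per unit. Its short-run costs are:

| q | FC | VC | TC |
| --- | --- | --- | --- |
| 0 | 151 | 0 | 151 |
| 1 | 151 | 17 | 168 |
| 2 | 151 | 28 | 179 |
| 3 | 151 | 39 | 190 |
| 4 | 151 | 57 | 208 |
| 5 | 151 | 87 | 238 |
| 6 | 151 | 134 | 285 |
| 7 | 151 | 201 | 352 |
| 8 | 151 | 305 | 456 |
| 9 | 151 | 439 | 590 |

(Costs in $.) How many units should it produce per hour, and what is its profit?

q = 6; profit = $81

Compute π = P·q − TC at each output: q=0: -151; q=1: -107; q=2: -57; q=3: -7; q=4: 36; q=5: 67; q=6: 81; q=7: 75; q=8: 32; q=9: -41.
Profit is maximized at q = 6. AVC there is 134/6 = $22.33 ≤ P, so producing beats shutting down (which would give -$151).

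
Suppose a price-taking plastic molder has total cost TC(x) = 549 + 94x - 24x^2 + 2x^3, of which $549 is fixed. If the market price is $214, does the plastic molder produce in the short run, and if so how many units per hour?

Produce at x = 10

Strip out fixed cost: VC = 94x - 24x^2 + 2x^3. Then AVC = 94 - 24x + 2x^2 and MC = 94 - 48x + 6x^2.
The AVC parabola has its vertex at x = 24/4 = 6, where AVC = 94 - 24·6 + 2·6^2 = $22.
Because $214 ≥ $22, revenue can cover variable cost; the firm operates.
Set P = MC: 214 = 94 - 48x + 6x^2 → -120 - 48x + 6x^2 = 0. The roots are x = -2 and x = 10; the profit-maximizing output is on the rising part of MC, so x* = 10.
Check: AVC at x = 10 is $54 ≤ P, so revenue covers variable cost.
Profit = P·x − TC = 214·10 − 1089 = $1051.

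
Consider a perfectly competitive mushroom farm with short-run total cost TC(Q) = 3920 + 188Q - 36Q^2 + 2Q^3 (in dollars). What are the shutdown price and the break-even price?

Shutdown price = min AVC. AVC = 188 - 36Q + 2Q^2, with vertex at Q = 9 and minimum $26.
ATC = 3920/Q + 188 - 36Q + 2Q^2. Setting dATC/dQ = −3920/Q^2 − 36 + 4Q = 0 gives Q = 14 (since 4·14^3 − 36·14^2 = 3920).
min ATC = 3920/14 + 188 − 36·14 + 2·14^2 = $356. That is the break-even price.
For $26 ≤ P < $356 the firm produces at a loss; below $26 it shuts down.

Shutdown price = $26; break-even price = $356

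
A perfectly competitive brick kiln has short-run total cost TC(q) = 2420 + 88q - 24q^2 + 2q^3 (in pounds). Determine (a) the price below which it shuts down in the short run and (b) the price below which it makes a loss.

Shutdown price = £16; break-even price = £286

AVC = 88 - 24q + 2q^2; minimized at q = 6, giving min AVC = £16. That is the shutdown price.
ATC = 2420/q + 88 - 24q + 2q^2. Setting dATC/dq = −2420/q^2 − 24 + 4q = 0 gives q = 11 (since 4·11^3 − 24·11^2 = 2420).
min ATC = 2420/11 + 88 − 24·11 + 2·11^2 = £286. That is the break-even price.
Between these two prices the firm operates at a loss; above £286 it earns a profit.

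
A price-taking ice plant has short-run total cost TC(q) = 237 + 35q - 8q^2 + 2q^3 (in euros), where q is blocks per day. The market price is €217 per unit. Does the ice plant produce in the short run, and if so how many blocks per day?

From TC, MC = TC'(q) = 35 - 16q + 6q^2 and AVC = VC/q = 35 - 8q + 2q^2.
The AVC parabola has its vertex at q = 8/4 = 2, where AVC = 35 - 8·2 + 2·2^2 = €27.
P = €217 exceeds min AVC = €27, so the firm stays open.
Set P = MC: 217 = 35 - 16q + 6q^2 → -182 - 16q + 6q^2 = 0. The roots are q = -13/3 and q = 7; the profit-maximizing output is on the rising part of MC, so q* = 7.
Check: AVC at q = 7 is €77 ≤ P, so revenue covers variable cost.
Profit = P·q − TC = 217·7 − 776 = €743.

Produce at q = 7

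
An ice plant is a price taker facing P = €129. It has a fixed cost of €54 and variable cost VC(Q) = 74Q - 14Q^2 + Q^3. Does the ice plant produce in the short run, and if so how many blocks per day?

Variable cost is VC = 74Q - 14Q^2 + Q^3, so AVC = VC/Q = 74 - 14Q + Q^2 and MC = dTC/dQ = 74 - 28Q + 3Q^2.
AVC is minimized where dAVC/dQ = -14 + 2Q = 0, at Q = 7; min AVC = 74 - 14·7 + 7^2 = €25.
Since P = €129 ≥ min AVC = €25, price covers variable cost and the firm should produce.
P = MC gives -55 - 28Q + 3Q^2 = 0, with roots -5/3 and 11. Take the larger (rising MC): Q* = 11.
Check: AVC at Q = 11 is €41 ≤ P, so revenue covers variable cost.
Profit = P·Q − TC = 129·11 − 505 = €914.

Produce at Q = 11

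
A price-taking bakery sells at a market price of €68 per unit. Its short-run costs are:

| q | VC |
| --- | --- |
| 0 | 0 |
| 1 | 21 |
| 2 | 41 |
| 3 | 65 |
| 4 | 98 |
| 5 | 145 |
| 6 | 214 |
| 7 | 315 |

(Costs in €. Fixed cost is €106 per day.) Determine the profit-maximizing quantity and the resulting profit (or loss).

Profit at each row (π = 68q − TC): q=0: -106; q=1: -59; q=2: -11; q=3: 33; q=4: 68; q=5: 89; q=6: 88; q=7: 55.
Profit is maximized at q = 5. AVC there is 145/5 = €29 ≤ P, so producing beats shutting down (which would give -€106).

q = 5; profit = €89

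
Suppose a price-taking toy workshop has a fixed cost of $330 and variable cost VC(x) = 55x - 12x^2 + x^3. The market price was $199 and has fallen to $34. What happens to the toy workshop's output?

MC = 55 - 24x + 3x^2; the shutdown threshold is min AVC = $19 (at x = 6).
At P = $199 ≥ min AVC, set P = MC on the rising branch: x = 12.
At P = $34 ≥ min AVC, set P = MC: x = 7. The firm stays open but cuts output.

Output falls from 12 to 7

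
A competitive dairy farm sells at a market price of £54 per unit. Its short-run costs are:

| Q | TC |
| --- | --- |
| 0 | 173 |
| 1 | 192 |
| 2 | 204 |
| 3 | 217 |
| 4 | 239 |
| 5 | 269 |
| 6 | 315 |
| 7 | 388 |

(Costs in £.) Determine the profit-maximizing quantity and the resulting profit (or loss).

Compute π = P·Q − TC at each output: Q=0: -173; Q=1: -138; Q=2: -96; Q=3: -55; Q=4: -23; Q=5: 1; Q=6: 9; Q=7: -10.
Profit is maximized at Q = 6. AVC there is 142/6 = £23.67 ≤ P, so producing beats shutting down (which would give -£173).

Q = 6; profit = £9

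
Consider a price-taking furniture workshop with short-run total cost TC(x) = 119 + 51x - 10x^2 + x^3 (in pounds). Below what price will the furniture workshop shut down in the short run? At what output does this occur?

£26 per unit, at x = 5

The firm shuts down when price falls below the minimum of average variable cost. AVC = VC/x = 51 - 10x + x^2.
dAVC/dx = -10 + 2x = 0 gives x = 5. min AVC = 51 - 10·5 + 5^2 = 26.
For P < £26 the firm produces nothing.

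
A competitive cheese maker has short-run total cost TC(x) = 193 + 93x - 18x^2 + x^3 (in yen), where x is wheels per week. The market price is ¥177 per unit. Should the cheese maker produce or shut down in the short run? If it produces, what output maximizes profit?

Produce at x = 14

Strip out fixed cost: VC = 93x - 18x^2 + x^3. Then AVC = 93 - 18x + x^2 and MC = 93 - 36x + 3x^2.
AVC is minimized where dAVC/dx = -18 + 2x = 0, at x = 9; min AVC = 93 - 18·9 + 9^2 = ¥12.
P = ¥177 exceeds min AVC = ¥12, so the firm stays open.
P = MC gives -84 - 36x + 3x^2 = 0, with roots -2 and 14. Take the larger (rising MC): x* = 14.
Check: AVC at x = 14 is ¥37 ≤ P, so revenue covers variable cost.
Profit = P·x − TC = 177·14 − 711 = ¥1767.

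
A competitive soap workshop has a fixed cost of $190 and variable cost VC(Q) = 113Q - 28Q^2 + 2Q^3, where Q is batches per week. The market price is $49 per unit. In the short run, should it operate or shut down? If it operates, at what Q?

From TC, MC = TC'(Q) = 113 - 56Q + 6Q^2 and AVC = VC/Q = 113 - 28Q + 2Q^2.
The AVC parabola has its vertex at Q = 28/4 = 7, where AVC = 113 - 28·7 + 2·7^2 = $15.
P = $49 exceeds min AVC = $15, so the firm stays open.
Set P = MC: 49 = 113 - 56Q + 6Q^2 → 64 - 56Q + 6Q^2 = 0. The roots are Q = 4/3 and Q = 8; the profit-maximizing output is on the rising part of MC, so Q* = 8.
Check: AVC at Q = 8 is $17 ≤ P, so revenue covers variable cost.
Profit = P·Q − TC = 49·8 − 326 = $66.

Produce at Q = 8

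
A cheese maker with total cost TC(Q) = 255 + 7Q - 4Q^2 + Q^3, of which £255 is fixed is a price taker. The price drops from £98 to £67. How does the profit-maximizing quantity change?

Output falls from 7 to 6

AVC = 7 - 4Q + Q^2, minimized at Q = 2 where min AVC = £3. MC = 7 - 8Q + 3Q^2.
At P = £98 ≥ min AVC, set P = MC on the rising branch: Q = 7.
At P = £67 ≥ min AVC, set P = MC: Q = 6. The firm stays open but cuts output.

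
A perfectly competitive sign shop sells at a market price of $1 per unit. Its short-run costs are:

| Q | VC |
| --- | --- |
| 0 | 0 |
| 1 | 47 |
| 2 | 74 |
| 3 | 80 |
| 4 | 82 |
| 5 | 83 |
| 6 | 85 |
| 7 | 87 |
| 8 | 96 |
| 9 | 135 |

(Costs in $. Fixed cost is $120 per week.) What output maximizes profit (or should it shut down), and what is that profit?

Q = 0 (shut down); profit = -$120

Profit at each row (π = 1Q − TC): Q=0: -120; Q=1: -166; Q=2: -192; Q=3: -197; Q=4: -198; Q=5: -198; Q=6: -199; Q=7: -200; Q=8: -208; Q=9: -246.
Profit is highest at Q = 0. Equivalently, the lowest AVC in the table is 96/8 ≈ $12 at Q = 8, and P = $1 falls below it — price never covers variable cost, so the firm shuts down and loses only its fixed cost.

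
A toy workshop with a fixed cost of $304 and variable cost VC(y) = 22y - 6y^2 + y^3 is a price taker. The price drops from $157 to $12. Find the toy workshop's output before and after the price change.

AVC = 22 - 6y + y^2, minimized at y = 3 where min AVC = $13. MC = 22 - 12y + 3y^2.
At P = $157 ≥ min AVC, set P = MC on the rising branch: y = 9.
At P = $12 < min AVC = $13, price no longer covers variable cost at any output, so the firm shuts down: y = 0.

Output falls from 9 to 0 (the firm shuts down)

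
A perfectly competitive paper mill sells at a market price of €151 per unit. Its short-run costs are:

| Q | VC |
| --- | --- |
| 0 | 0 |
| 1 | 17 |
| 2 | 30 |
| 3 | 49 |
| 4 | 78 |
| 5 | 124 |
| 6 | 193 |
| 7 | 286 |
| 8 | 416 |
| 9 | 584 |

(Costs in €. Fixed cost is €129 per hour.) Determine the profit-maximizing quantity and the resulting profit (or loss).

Profit at each row (π = 151Q − TC): Q=0: -129; Q=1: 5; Q=2: 143; Q=3: 275; Q=4: 397; Q=5: 502; Q=6: 584; Q=7: 642; Q=8: 663; Q=9: 646.
Profit is maximized at Q = 8. AVC there is 416/8 = €52 ≤ P, so producing beats shutting down (which would give -€129).

Q = 8; profit = €663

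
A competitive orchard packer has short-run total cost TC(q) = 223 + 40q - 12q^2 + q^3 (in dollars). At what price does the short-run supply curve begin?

$4 per unit

Short-run supply begins at min AVC. From VC = 40q - 12q^2 + q^3, AVC = 40 - 12q + q^2.
At the minimum of AVC, MC = AVC. MC = 40 - 24q + 3q^2; setting MC = AVC gives 2q^2 - 12q = 0, so q = 6. min AVC = 4.
The firm shuts down for any P below $4.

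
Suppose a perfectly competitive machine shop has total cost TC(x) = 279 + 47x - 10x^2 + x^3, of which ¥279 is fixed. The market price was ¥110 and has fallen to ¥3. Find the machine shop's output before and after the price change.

MC = 47 - 20x + 3x^2; the shutdown threshold is min AVC = ¥22 (at x = 5).
At P = ¥110 ≥ min AVC, set P = MC on the rising branch: x = 9.
At P = ¥3 < min AVC = ¥22, price no longer covers variable cost at any output, so the firm shuts down: x = 0.

Output falls from 9 to 0 (the firm shuts down)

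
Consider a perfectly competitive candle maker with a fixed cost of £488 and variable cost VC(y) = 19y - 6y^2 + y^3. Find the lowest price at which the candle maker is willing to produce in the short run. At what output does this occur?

£10 per unit, at y = 3

The firm shuts down when price falls below the minimum of average variable cost. AVC = VC/y = 19 - 6y + y^2.
At the minimum of AVC, MC = AVC. MC = 19 - 12y + 3y^2; setting MC = AVC gives 2y^2 - 6y = 0, so y = 3. min AVC = 10.
So the shutdown price is £10.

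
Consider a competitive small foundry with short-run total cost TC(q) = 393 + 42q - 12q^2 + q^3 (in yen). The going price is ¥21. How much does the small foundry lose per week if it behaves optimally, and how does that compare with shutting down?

Profit = -¥295 at q = 7

AVC = 42 - 12q + q^2 has its minimum ¥6 at q = 6; price ¥21 clears that bar, so the firm operates.
With MC = 42 - 24q + 3q^2, P = MC on the upward-sloping part at q* = 7.
TR = 21·7 = 147. TC = 393 + 49 = 442. Profit = 147 − 442 = -¥295.
That loss of ¥295 beats the ¥393 the firm would lose by shutting down; producing recovers ¥98 of fixed cost.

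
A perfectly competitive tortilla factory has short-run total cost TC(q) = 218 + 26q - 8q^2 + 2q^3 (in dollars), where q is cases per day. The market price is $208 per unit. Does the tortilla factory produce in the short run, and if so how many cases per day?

Produce at q = 7

Strip out fixed cost: VC = 26q - 8q^2 + 2q^3. Then AVC = 26 - 8q + 2q^2 and MC = 26 - 16q + 6q^2.
AVC is minimized where dAVC/dq = -8 + 4q = 0, at q = 2; min AVC = 26 - 8·2 + 2·2^2 = $18.
P = $208 exceeds min AVC = $18, so the firm stays open.
Set P = MC: 208 = 26 - 16q + 6q^2 → -182 - 16q + 6q^2 = 0. The roots are q = -13/3 and q = 7; the profit-maximizing output is on the rising part of MC, so q* = 7.
Check: AVC at q = 7 is $68 ≤ P, so revenue covers variable cost.
Profit = P·q − TC = 208·7 − 694 = $762.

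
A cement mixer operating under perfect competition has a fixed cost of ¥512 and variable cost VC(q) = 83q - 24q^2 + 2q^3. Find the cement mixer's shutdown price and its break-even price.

AVC = 83 - 24q + 2q^2; minimized at q = 6, giving min AVC = ¥11. That is the shutdown price.
ATC = 512/q + 83 - 24q + 2q^2. Setting dATC/dq = −512/q^2 − 24 + 4q = 0 gives q = 8 (since 4·8^3 − 24·8^2 = 512).
min ATC = 512/8 + 83 − 24·8 + 2·8^2 = ¥83. That is the break-even price.
For ¥11 ≤ P < ¥83 the firm produces at a loss; below ¥11 it shuts down.

Shutdown price = ¥11; break-even price = ¥83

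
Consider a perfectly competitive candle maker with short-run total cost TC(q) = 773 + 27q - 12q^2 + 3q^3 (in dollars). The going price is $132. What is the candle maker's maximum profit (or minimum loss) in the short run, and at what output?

Profit = -$323 at q = 5

AVC = 27 - 12q + 3q^2 has its minimum $15 at q = 2; price $132 clears that bar, so the firm operates.
With MC = 27 - 24q + 9q^2, P = MC on the upward-sloping part at q* = 5.
TR = 132·5 = 660. TC = 773 + 210 = 983. Profit = 660 − 983 = -$323.
By producing, the firm covers all variable cost plus $450 of fixed cost; shutting down would lose the full $773.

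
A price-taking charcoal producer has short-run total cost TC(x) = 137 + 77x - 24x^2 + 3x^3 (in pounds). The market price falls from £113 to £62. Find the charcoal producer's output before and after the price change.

MC = 77 - 48x + 9x^2; the shutdown threshold is min AVC = £29 (at x = 4).
With P = £113 above the shutdown price, P = MC gives x = 6.
At P = £62 ≥ min AVC, set P = MC: x = 5. The firm stays open but cuts output.

Output falls from 6 to 5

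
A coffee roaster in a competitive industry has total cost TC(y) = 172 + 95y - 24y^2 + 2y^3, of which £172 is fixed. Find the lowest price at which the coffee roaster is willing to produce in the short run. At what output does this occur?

The shutdown price is the minimum of AVC. VC = 95y - 24y^2 + 2y^3, so AVC = 95 - 24y + 2y^2.
At the minimum of AVC, MC = AVC. MC = 95 - 48y + 6y^2; setting MC = AVC gives 4y^2 - 24y = 0, so y = 6. min AVC = 23.
For P < £23 the firm produces nothing.

£23 per unit, at y = 6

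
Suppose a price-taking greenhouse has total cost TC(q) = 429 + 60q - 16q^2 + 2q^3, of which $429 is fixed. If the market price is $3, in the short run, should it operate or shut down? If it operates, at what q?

From TC, MC = TC'(q) = 60 - 32q + 6q^2 and AVC = VC/q = 60 - 16q + 2q^2.
The AVC parabola has its vertex at q = 16/4 = 4, where AVC = 60 - 16·4 + 2·4^2 = $28.
P = $3 lies below min AVC = $28; no output level covers variable cost.
Best response: produce nothing and absorb the $429 fixed cost.

Shut down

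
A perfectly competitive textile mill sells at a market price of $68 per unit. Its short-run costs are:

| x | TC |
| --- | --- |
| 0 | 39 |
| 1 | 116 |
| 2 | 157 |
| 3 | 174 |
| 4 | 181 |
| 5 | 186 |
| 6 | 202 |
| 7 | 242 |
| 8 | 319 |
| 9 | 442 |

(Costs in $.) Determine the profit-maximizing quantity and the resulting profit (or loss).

Tabulate TR − TC: x=0: -39; x=1: -48; x=2: -21; x=3: 30; x=4: 91; x=5: 154; x=6: 206; x=7: 234; x=8: 225; x=9: 170.
Profit is maximized at x = 7. AVC there is 203/7 = $29 ≤ P, so producing beats shutting down (which would give -$39).

x = 7; profit = $234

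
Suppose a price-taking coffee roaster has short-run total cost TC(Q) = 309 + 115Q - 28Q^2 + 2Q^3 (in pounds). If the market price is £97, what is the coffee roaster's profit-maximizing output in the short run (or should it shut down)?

Produce at Q = 9

Strip out fixed cost: VC = 115Q - 28Q^2 + 2Q^3. Then AVC = 115 - 28Q + 2Q^2 and MC = 115 - 56Q + 6Q^2.
The AVC parabola has its vertex at Q = 28/4 = 7, where AVC = 115 - 28·7 + 2·7^2 = £17.
P = £97 exceeds min AVC = £17, so the firm stays open.
Set P = MC: 97 = 115 - 56Q + 6Q^2 → 18 - 56Q + 6Q^2 = 0. The roots are Q = 1/3 and Q = 9; the profit-maximizing output is on the rising part of MC, so Q* = 9.
Check: AVC at Q = 9 is £25 ≤ P, so revenue covers variable cost.
Profit = P·Q − TC = 97·9 − 534 = £339.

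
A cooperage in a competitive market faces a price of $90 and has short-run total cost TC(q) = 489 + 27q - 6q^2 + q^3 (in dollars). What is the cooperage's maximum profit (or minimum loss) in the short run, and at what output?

AVC = 27 - 6q + q^2 has its minimum $18 at q = 3; price $90 clears that bar, so the firm operates.
With MC = 27 - 12q + 3q^2, P = MC on the upward-sloping part at q* = 7.
TR = 90·7 = 630. TC = 489 + 238 = 727. Profit = 630 − 727 = -$97.
By producing, the firm covers all variable cost plus $392 of fixed cost; shutting down would lose the full $489.

Profit = -$97 at q = 7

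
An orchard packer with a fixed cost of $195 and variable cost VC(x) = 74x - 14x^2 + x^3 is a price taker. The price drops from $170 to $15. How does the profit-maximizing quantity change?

Output falls from 12 to 0 (the firm shuts down)

AVC = 74 - 14x + x^2, minimized at x = 7 where min AVC = $25. MC = 74 - 28x + 3x^2.
With P = $170 above the shutdown price, P = MC gives x = 12.
At P = $15 < min AVC = $25, price no longer covers variable cost at any output, so the firm shuts down: x = 0.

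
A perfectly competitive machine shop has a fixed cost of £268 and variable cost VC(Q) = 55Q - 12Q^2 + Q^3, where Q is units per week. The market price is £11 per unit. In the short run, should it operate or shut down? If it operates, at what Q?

Shut down

From TC, MC = TC'(Q) = 55 - 24Q + 3Q^2 and AVC = VC/Q = 55 - 12Q + Q^2.
The AVC parabola has its vertex at Q = 12/2 = 6, where AVC = 55 - 12·6 + 6^2 = £19.
P = £11 lies below min AVC = £19; no output level covers variable cost.
The firm minimizes its loss by shutting down and losing only its fixed cost of £268.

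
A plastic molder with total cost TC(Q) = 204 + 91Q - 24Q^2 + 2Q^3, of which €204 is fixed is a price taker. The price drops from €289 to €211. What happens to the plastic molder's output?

MC = 91 - 48Q + 6Q^2; the shutdown threshold is min AVC = €19 (at Q = 6).
With P = €289 above the shutdown price, P = MC gives Q = 11.
At P = €211 ≥ min AVC, set P = MC: Q = 10. The firm stays open but cuts output.

Output falls from 11 to 10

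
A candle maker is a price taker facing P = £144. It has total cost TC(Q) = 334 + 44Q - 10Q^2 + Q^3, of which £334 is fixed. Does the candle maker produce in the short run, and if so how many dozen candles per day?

Produce at Q = 10

Variable cost is VC = 44Q - 10Q^2 + Q^3, so AVC = VC/Q = 44 - 10Q + Q^2 and MC = dTC/dQ = 44 - 20Q + 3Q^2.
AVC hits its minimum where MC = AVC, at Q = 5, giving min AVC = 44 - 10·5 + 5^2 = £19.
P = £144 exceeds min AVC = £19, so the firm stays open.
Solving P = MC: -100 - 20Q + 3Q^2 = 0 ⇒ Q = -10/3 or 10. On the upward-sloping branch, Q* = 10.
Check: AVC at Q = 10 is £44 ≤ P, so revenue covers variable cost.
Profit = P·Q − TC = 144·10 − 774 = £666.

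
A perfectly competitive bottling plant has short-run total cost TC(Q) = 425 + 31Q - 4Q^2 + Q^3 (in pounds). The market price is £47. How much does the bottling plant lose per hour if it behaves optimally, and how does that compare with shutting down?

AVC = 31 - 4Q + Q^2 has its minimum £27 at Q = 2; price £47 clears that bar, so the firm operates.
With MC = 31 - 8Q + 3Q^2, P = MC on the upward-sloping part at Q* = 4.
TR = 47·4 = 188. TC = 425 + 124 = 549. Profit = 188 − 549 = -£361.
Shutting down would mean losing the fixed cost of £425, so operating at a loss of £361 is better by £64.

Profit = -£361 at Q = 4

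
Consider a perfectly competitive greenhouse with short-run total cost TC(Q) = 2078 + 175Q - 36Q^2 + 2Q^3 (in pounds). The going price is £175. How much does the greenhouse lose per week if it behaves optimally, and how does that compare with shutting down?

Profit = -£350 at Q = 12

AVC = 175 - 36Q + 2Q^2 has its minimum £13 at Q = 9; price £175 clears that bar, so the firm operates.
With MC = 175 - 72Q + 6Q^2, P = MC on the upward-sloping part at Q* = 12.
TR = 175·12 = 2100. TC = 2078 + 372 = 2450. Profit = 2100 − 2450 = -£350.
By producing, the firm covers all variable cost plus £1728 of fixed cost; shutting down would lose the full £2078.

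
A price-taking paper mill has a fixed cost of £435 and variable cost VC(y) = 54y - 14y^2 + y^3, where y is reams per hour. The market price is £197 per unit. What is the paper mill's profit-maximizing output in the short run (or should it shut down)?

From TC, MC = TC'(y) = 54 - 28y + 3y^2 and AVC = VC/y = 54 - 14y + y^2.
AVC hits its minimum where MC = AVC, at y = 7, giving min AVC = 54 - 14·7 + 7^2 = £5.
P = £197 exceeds min AVC = £5, so the firm stays open.
P = MC gives -143 - 28y + 3y^2 = 0, with roots -11/3 and 13. Take the larger (rising MC): y* = 13.
Check: AVC at y = 13 is £41 ≤ P, so revenue covers variable cost.
Profit = P·y − TC = 197·13 − 968 = £1593.

Produce at y = 13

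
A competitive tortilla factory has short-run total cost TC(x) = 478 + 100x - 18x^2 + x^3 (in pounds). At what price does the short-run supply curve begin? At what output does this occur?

£19 per unit, at x = 9

The shutdown price is the minimum of AVC. VC = 100x - 18x^2 + x^3, so AVC = 100 - 18x + x^2.
At the minimum of AVC, MC = AVC. MC = 100 - 36x + 3x^2; setting MC = AVC gives 2x^2 - 18x = 0, so x = 9. min AVC = 19.
So the shutdown price is £19.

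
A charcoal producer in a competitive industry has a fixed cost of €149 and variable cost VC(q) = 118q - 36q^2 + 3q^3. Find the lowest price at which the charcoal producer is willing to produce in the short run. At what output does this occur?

€10 per unit, at q = 6

The firm shuts down when price falls below the minimum of average variable cost. AVC = VC/q = 118 - 36q + 3q^2.
dAVC/dq = -36 + 6q = 0 gives q = 6. min AVC = 118 - 36·6 + 3·6^2 = 10.
So the shutdown price is €10.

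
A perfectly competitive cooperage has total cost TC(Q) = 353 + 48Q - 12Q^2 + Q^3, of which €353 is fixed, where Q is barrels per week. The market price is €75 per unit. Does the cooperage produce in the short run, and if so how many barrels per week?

Produce at Q = 9

Variable cost is VC = 48Q - 12Q^2 + Q^3, so AVC = VC/Q = 48 - 12Q + Q^2 and MC = dTC/dQ = 48 - 24Q + 3Q^2.
The AVC parabola has its vertex at Q = 12/2 = 6, where AVC = 48 - 12·6 + 6^2 = €12.
Because €75 ≥ €12, revenue can cover variable cost; the firm operates.
P = MC gives -27 - 24Q + 3Q^2 = 0, with roots -1 and 9. Take the larger (rising MC): Q* = 9.
Check: AVC at Q = 9 is €21 ≤ P, so revenue covers variable cost.
Profit = P·Q − TC = 75·9 − 542 = €133.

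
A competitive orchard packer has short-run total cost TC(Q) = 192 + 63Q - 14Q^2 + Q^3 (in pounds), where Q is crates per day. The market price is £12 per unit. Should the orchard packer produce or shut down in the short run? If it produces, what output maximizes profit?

Shut down

From TC, MC = TC'(Q) = 63 - 28Q + 3Q^2 and AVC = VC/Q = 63 - 14Q + Q^2.
AVC hits its minimum where MC = AVC, at Q = 7, giving min AVC = 63 - 14·7 + 7^2 = £14.
Since P = £12 < min AVC = £14, price fails to cover variable cost at any output.
The firm minimizes its loss by shutting down and losing only its fixed cost of £192.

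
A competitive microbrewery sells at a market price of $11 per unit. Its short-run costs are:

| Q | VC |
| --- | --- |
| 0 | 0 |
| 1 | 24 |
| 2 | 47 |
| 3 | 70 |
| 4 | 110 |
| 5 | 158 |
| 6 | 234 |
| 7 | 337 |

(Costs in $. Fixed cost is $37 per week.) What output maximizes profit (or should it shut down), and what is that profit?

Q = 0 (shut down); profit = -$37

Profit at each row (π = 11Q − TC): Q=0: -37; Q=1: -50; Q=2: -62; Q=3: -74; Q=4: -103; Q=5: -140; Q=6: -205; Q=7: -297.
Profit is highest at Q = 0. Equivalently, the lowest AVC in the table is 70/3 ≈ $23.33 at Q = 3, and P = $11 falls below it — price never covers variable cost, so the firm shuts down and loses only its fixed cost.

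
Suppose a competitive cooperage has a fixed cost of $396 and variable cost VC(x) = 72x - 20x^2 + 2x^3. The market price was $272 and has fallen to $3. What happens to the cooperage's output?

AVC = 72 - 20x + 2x^2, minimized at x = 5 where min AVC = $22. MC = 72 - 40x + 6x^2.
With P = $272 above the shutdown price, P = MC gives x = 10.
At P = $3 < min AVC = $22, price no longer covers variable cost at any output, so the firm shuts down: x = 0.

Output falls from 10 to 0 (the firm shuts down)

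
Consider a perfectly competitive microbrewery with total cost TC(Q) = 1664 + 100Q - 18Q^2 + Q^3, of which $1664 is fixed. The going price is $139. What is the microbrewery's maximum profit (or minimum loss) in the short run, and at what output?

AVC = 100 - 18Q + Q^2 has its minimum $19 at Q = 9; price $139 clears that bar, so the firm operates.
MC = 100 - 36Q + 3Q^2. Setting P = MC and taking the root on the rising branch gives Q* = 13.
TR = 139·13 = 1807. TC = 1664 + 455 = 2119. Profit = 1807 − 2119 = -$312.
By producing, the firm covers all variable cost plus $1352 of fixed cost; shutting down would lose the full $1664.

Profit = -$312 at Q = 13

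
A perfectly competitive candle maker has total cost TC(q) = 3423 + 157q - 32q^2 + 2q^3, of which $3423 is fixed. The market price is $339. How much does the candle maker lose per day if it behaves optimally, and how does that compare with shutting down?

AVC = 157 - 32q + 2q^2; min AVC = $29 at q = 8. Since P = $339 ≥ min AVC, the firm produces.
MC = 157 - 64q + 6q^2. Setting P = MC and taking the root on the rising branch gives q* = 13.
TR = 339·13 = 4407. TC = 3423 + 1027 = 4450. Profit = 4407 − 4450 = -$43.
That loss of $43 beats the $3423 the firm would lose by shutting down; producing recovers $3380 of fixed cost.

Profit = -$43 at q = 13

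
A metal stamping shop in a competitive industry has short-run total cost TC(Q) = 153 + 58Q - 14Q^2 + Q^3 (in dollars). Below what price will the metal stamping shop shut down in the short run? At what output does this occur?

$9 per unit, at Q = 7

Short-run supply begins at min AVC. From VC = 58Q - 14Q^2 + Q^3, AVC = 58 - 14Q + Q^2.
dAVC/dQ = -14 + 2Q = 0 gives Q = 7. min AVC = 58 - 14·7 + 7^2 = 9.
So the shutdown price is $9.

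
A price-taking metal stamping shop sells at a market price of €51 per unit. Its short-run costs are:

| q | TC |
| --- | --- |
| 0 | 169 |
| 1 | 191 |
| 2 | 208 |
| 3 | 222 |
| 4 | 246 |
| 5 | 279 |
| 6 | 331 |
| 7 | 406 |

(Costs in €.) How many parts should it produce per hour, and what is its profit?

q = 5; profit = -€24

Compute π = P·q − TC at each output: q=0: -169; q=1: -140; q=2: -106; q=3: -69; q=4: -42; q=5: -24; q=6: -25; q=7: -49.
Profit is maximized at q = 5. AVC there is 110/5 = €22 ≤ P, so producing beats shutting down (which would give -€169).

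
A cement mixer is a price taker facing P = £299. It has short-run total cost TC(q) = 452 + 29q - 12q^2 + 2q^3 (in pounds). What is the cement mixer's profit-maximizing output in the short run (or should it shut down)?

Strip out fixed cost: VC = 29q - 12q^2 + 2q^3. Then AVC = 29 - 12q + 2q^2 and MC = 29 - 24q + 6q^2.
The AVC parabola has its vertex at q = 12/4 = 3, where AVC = 29 - 12·3 + 2·3^2 = £11.
Because £299 ≥ £11, revenue can cover variable cost; the firm operates.
Set P = MC: 299 = 29 - 24q + 6q^2 → -270 - 24q + 6q^2 = 0. The roots are q = -5 and q = 9; the profit-maximizing output is on the rising part of MC, so q* = 9.
Check: AVC at q = 9 is £83 ≤ P, so revenue covers variable cost.
Profit = P·q − TC = 299·9 − 1199 = £1492.

Produce at q = 9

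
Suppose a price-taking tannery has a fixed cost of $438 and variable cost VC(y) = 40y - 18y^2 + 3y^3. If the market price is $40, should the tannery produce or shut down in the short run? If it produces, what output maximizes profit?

Produce at y = 4

From TC, MC = TC'(y) = 40 - 36y + 9y^2 and AVC = VC/y = 40 - 18y + 3y^2.
AVC is minimized where dAVC/dy = -18 + 6y = 0, at y = 3; min AVC = 40 - 18·3 + 3·3^2 = $13.
Since P = $40 ≥ min AVC = $13, price covers variable cost and the firm should produce.
Set P = MC: 40 = 40 - 36y + 9y^2 → -36y + 9y^2 = 0. The roots are y = 0 and y = 4; the profit-maximizing output is on the rising part of MC, so y* = 4.
Check: AVC at y = 4 is $16 ≤ P, so revenue covers variable cost.
Profit = P·y − TC = 40·4 − 502 = -$342, a loss, but smaller than the $438 fixed cost the firm would lose by shutting down.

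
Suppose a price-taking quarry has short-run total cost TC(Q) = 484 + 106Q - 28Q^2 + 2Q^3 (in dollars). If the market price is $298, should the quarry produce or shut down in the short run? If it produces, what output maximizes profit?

Strip out fixed cost: VC = 106Q - 28Q^2 + 2Q^3. Then AVC = 106 - 28Q + 2Q^2 and MC = 106 - 56Q + 6Q^2.
AVC is minimized where dAVC/dQ = -28 + 4Q = 0, at Q = 7; min AVC = 106 - 28·7 + 2·7^2 = $8.
Because $298 ≥ $8, revenue can cover variable cost; the firm operates.
Solving P = MC: -192 - 56Q + 6Q^2 = 0 ⇒ Q = -8/3 or 12. On the upward-sloping branch, Q* = 12.
Check: AVC at Q = 12 is $58 ≤ P, so revenue covers variable cost.
Profit = P·Q − TC = 298·12 − 1180 = $2396.

Produce at Q = 12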